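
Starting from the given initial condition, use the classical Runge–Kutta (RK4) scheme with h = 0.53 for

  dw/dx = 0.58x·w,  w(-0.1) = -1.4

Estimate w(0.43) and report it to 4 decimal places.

-1.4728

RK4: k1 = f(x_n, w_n); k2 = f(x_n + h/2, w_n + (h/2)·k1); k3 = f(x_n + h/2, w_n + (h/2)·k2); k4 = f(x_n + h, w_n + h·k3); w_{n+1} = w_n + (h/6)·(k1 + 2k2 + 2k3 + k4).
x=-0.100000, w=-1.400000:
  k1 = f(-0.100000, -1.400000) = 0.081200
  k2 = f(0.165000, -1.378482) = -0.131921
  k3 = f(0.165000, -1.434959) = -0.137326
  k4 = f(0.430000, -1.472783) = -0.367312
  w ← -1.400000 + (0.53/6)·(k1 + 2k2 + 2k3 + k4) = -1.472840
w(0.43) ≈ -1.4728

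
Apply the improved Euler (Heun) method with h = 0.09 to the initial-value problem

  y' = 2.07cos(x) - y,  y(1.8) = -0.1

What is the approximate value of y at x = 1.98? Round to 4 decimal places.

-0.1915

Heun: k1 = f(x_n, y_n); k2 = f(x_n + h, y_n + h·k1); y_{n+1} = y_n + (h/2)·(k1 + k2).
x=1.800000, y=-0.100000:
  k1 = f(1.800000, -0.100000) = -0.370308
  k2 = f(1.890000, -0.133328) = -0.516260
  y ← -0.100000 + (0.09/2)·(-0.370308 + (-0.516260)) = -0.139896
x=1.890000, y=-0.139896:
  k1 = f(1.890000, -0.139896) = -0.509692
  k2 = f(1.980000, -0.185768) = -0.637841
  y ← -0.139896 + (0.09/2)·(-0.509692 + (-0.637841)) = -0.191535
y(1.98) ≈ -0.1915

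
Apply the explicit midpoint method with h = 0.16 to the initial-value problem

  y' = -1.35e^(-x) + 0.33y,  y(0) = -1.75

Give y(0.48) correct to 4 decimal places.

Midpoint: k1 = f(x_n, y_n); k2 = f(x_n + h/2, y_n + (h/2)·k1); y_{n+1} = y_n + h·k2.
x=0.000000, y=-1.750000:
  k1 = f(0.000000, -1.750000) = -1.927500
  k2 = f(0.080000, -1.904200) = -1.874593
  y ← -1.750000 + 0.16·(-1.874593) = -2.049935
x=0.160000, y=-2.049935:
  k1 = f(0.160000, -2.049935) = -1.826873
  k2 = f(0.240000, -2.196085) = -1.786656
  y ← -2.049935 + 0.16·(-1.786656) = -2.335800
x=0.320000, y=-2.335800:
  k1 = f(0.320000, -2.335800) = -1.751115
  k2 = f(0.400000, -2.475889) = -1.721975
  y ← -2.335800 + 0.16·(-1.721975) = -2.611316
y(0.48) ≈ -2.6113

-2.6113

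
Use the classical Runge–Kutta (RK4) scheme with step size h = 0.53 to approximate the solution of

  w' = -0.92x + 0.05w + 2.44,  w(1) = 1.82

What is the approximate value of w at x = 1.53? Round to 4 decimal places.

RK4: k1 = f(x_n, w_n); k2 = f(x_n + h/2, w_n + (h/2)·k1); k3 = f(x_n + h/2, w_n + (h/2)·k2); k4 = f(x_n + h, w_n + h·k3); w_{n+1} = w_n + (h/6)·(k1 + 2k2 + 2k3 + k4).
x=1.000000, w=1.820000:
  k1 = f(1.000000, 1.820000) = 1.611000
  k2 = f(1.265000, 2.246915) = 1.388546
  k3 = f(1.265000, 2.187965) = 1.385598
  k4 = f(1.530000, 2.554367) = 1.160118
  w ← 1.820000 + (0.53/6)·(k1 + 2k2 + 2k3 + k4) = 2.554881
w(1.53) ≈ 2.5549

2.5549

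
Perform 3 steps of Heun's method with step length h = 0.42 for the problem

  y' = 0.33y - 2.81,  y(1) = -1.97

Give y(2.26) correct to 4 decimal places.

-7.3569

Heun: k1 = f(t_n, y_n); k2 = f(t_n + h, y_n + h·k1); y_{n+1} = y_n + (h/2)·(k1 + k2).
t=1.000000, y=-1.970000:
  k1 = f(1.000000, -1.970000) = -3.460100
  k2 = f(1.420000, -3.423242) = -3.939670
  y ← -1.970000 + (0.42/2)·(-3.460100 + (-3.939670)) = -3.523952
t=1.420000, y=-3.523952:
  k1 = f(1.420000, -3.523952) = -3.972904
  k2 = f(1.840000, -5.192571) = -4.523549
  y ← -3.523952 + (0.42/2)·(-3.972904 + (-4.523549)) = -5.308207
t=1.840000, y=-5.308207:
  k1 = f(1.840000, -5.308207) = -4.561708
  k2 = f(2.260000, -7.224124) = -5.193961
  y ← -5.308207 + (0.42/2)·(-4.561708 + (-5.193961)) = -7.356897
y(2.26) ≈ -7.3569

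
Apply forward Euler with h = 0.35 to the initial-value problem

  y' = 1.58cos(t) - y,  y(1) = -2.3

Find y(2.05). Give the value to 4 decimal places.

-0.4979

Euler: y_{n+1} = y_n + h·f(t_n, y_n).
t=1.000000, y=-2.300000: f=3.153678 → y ← -2.300000 + 0.35·3.153678 = -1.196213
t=1.350000, y=-1.196213: f=1.542243 → y ← -1.196213 + 0.35·1.542243 = -0.656428
t=1.700000, y=-0.656428: f=0.452853 → y ← -0.656428 + 0.35·0.452853 = -0.497929
y(2.05) ≈ -0.4979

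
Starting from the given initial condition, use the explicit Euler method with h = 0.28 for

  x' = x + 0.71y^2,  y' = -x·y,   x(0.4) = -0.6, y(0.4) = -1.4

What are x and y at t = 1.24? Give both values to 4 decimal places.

Euler on (x,y): x_{n+1} = x_n + h·x', y_{n+1} = y_n + h·y'.
0.400000: (-0.600000, -1.400000); f=(0.791600, -0.840000) → (-0.378352, -1.635200)
0.680000: (-0.378352, -1.635200); f=(1.520102, -0.618681) → (0.047277, -1.808431)
0.960000: (0.047277, -1.808431); f=(2.369276, 0.085496) → (0.710674, -1.784492)
(x(1.24), y(1.24)) ≈ (0.7107, -1.7845)

0.7107, -1.7845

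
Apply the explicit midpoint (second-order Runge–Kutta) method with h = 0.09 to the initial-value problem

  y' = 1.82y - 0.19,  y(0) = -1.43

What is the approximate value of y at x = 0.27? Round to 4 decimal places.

Midpoint: k1 = f(x_n, y_n); k2 = f(x_n + h/2, y_n + (h/2)·k1); y_{n+1} = y_n + h·k2.
x=0.000000, y=-1.430000:
  k1 = f(0.000000, -1.430000) = -2.792600
  k2 = f(0.045000, -1.555667) = -3.021314
  y ← -1.430000 + 0.09·(-3.021314) = -1.701918
x=0.090000, y=-1.701918:
  k1 = f(0.090000, -1.701918) = -3.287491
  k2 = f(0.135000, -1.849855) = -3.556737
  y ← -1.701918 + 0.09·(-3.556737) = -2.022025
x=0.180000, y=-2.022025:
  k1 = f(0.180000, -2.022025) = -3.870085
  k2 = f(0.225000, -2.196178) = -4.187045
  y ← -2.022025 + 0.09·(-4.187045) = -2.398859
y(0.27) ≈ -2.3989

-2.3989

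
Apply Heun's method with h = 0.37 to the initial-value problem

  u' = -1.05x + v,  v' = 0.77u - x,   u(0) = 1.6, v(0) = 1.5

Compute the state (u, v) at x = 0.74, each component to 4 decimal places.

2.7683, 2.4618

Heun on (u,v): k1 = f(x_n, state_n); k2 = f(x_n + h, state_n + h·k1); state_{n+1} = state_n + (h/2)·(k1 + k2).
0.000000: (1.600000, 1.500000)
  k1 = (1.500000, 1.232000)
  predictor → (2.155000, 1.955840)
  k2 = (1.567340, 1.289350)
  → (2.167458, 1.966450)
0.370000: (2.167458, 1.966450)
  k1 = (1.577950, 1.298943)
  predictor → (2.751299, 2.447059)
  k2 = (1.670059, 1.378500)
  → (2.768339, 2.461777)
(u(0.74), v(0.74)) ≈ (2.7683, 2.4618)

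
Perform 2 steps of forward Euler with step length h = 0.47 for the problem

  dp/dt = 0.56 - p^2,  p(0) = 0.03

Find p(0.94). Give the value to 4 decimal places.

Euler: p_{n+1} = p_n + h·f(t_n, p_n).
t=0.000000, p=0.030000: f=0.559100 → p ← 0.030000 + 0.47·0.559100 = 0.292777
t=0.470000, p=0.292777: f=0.474282 → p ← 0.292777 + 0.47·0.474282 = 0.515689
p(0.94) ≈ 0.5157

0.5157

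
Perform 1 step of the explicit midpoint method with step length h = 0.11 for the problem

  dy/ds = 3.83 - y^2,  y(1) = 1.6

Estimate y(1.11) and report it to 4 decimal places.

1.7146

Midpoint: k1 = f(s_n, y_n); k2 = f(s_n + h/2, y_n + (h/2)·k1); y_{n+1} = y_n + h·k2.
s=1.000000, y=1.600000:
  k1 = f(1.000000, 1.600000) = 1.270000
  k2 = f(1.055000, 1.669850) = 1.041601
  y ← 1.600000 + 0.11·1.041601 = 1.714576
y(1.11) ≈ 1.7146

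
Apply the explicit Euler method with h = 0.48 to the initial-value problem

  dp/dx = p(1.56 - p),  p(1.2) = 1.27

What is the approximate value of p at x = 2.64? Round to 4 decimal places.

Euler: p_{n+1} = p_n + h·f(x_n, p_n).
x=1.200000, p=1.270000: f=0.368300 → p ← 1.270000 + 0.48·0.368300 = 1.446784
x=1.680000, p=1.446784: f=0.163799 → p ← 1.446784 + 0.48·0.163799 = 1.525408
x=2.160000, p=1.525408: f=0.052768 → p ← 1.525408 + 0.48·0.052768 = 1.550736
p(2.64) ≈ 1.5507

1.5507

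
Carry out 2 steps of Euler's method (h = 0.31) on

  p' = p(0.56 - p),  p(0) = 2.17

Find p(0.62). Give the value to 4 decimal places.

0.9094

Euler: p_{n+1} = p_n + h·f(t_n, p_n).
t=0.000000, p=2.170000: f=-3.493700 → p ← 2.170000 + 0.31·(-3.493700) = 1.086953
t=0.310000, p=1.086953: f=-0.572773 → p ← 1.086953 + 0.31·(-0.572773) = 0.909393
p(0.62) ≈ 0.9094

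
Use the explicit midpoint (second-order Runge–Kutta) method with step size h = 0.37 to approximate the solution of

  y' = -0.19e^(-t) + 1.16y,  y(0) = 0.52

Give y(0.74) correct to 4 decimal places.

Midpoint: k1 = f(t_n, y_n); k2 = f(t_n + h/2, y_n + (h/2)·k1); y_{n+1} = y_n + h·k2.
t=0.000000, y=0.520000:
  k1 = f(0.000000, 0.520000) = 0.413200
  k2 = f(0.185000, 0.596442) = 0.533963
  y ← 0.520000 + 0.37·0.533963 = 0.717566
t=0.370000, y=0.717566:
  k1 = f(0.370000, 0.717566) = 0.701137
  k2 = f(0.555000, 0.847277) = 0.873767
  y ← 0.717566 + 0.37·0.873767 = 1.040860
y(0.74) ≈ 1.0409

1.0409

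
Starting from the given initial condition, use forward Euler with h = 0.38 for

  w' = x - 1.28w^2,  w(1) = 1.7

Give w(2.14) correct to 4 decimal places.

Euler: w_{n+1} = w_n + h·f(x_n, w_n).
x=1.000000, w=1.700000: f=-2.699200 → w ← 1.700000 + 0.38·(-2.699200) = 0.674304
x=1.380000, w=0.674304: f=0.798002 → w ← 0.674304 + 0.38·0.798002 = 0.977545
x=1.760000, w=0.977545: f=0.536840 → w ← 0.977545 + 0.38·0.536840 = 1.181544
w(2.14) ≈ 1.1815

1.1815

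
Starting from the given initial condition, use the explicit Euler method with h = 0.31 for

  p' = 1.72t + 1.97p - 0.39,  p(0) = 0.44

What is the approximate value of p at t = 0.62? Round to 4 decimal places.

Euler: p_{n+1} = p_n + h·f(t_n, p_n).
t=0.000000, p=0.440000: f=0.476800 → p ← 0.440000 + 0.31·0.476800 = 0.587808
t=0.310000, p=0.587808: f=1.301182 → p ← 0.587808 + 0.31·1.301182 = 0.991174
p(0.62) ≈ 0.9912

0.9912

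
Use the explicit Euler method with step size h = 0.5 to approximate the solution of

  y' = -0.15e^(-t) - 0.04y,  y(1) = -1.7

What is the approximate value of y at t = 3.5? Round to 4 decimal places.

-1.5974

Euler: y_{n+1} = y_n + h·f(t_n, y_n).
t=1.000000, y=-1.700000: f=0.012818 → y ← -1.700000 + 0.5·0.012818 = -1.693591
t=1.500000, y=-1.693591: f=0.034274 → y ← -1.693591 + 0.5·0.034274 = -1.676454
t=2.000000, y=-1.676454: f=0.046758 → y ← -1.676454 + 0.5·0.046758 = -1.653075
t=2.500000, y=-1.653075: f=0.053810 → y ← -1.653075 + 0.5·0.053810 = -1.626170
t=3.000000, y=-1.626170: f=0.057579 → y ← -1.626170 + 0.5·0.057579 = -1.597380
y(3.5) ≈ -1.5974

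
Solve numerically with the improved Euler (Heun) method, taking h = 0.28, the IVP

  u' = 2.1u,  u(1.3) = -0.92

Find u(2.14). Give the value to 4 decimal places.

-5.0231

Heun: k1 = f(t_n, u_n); k2 = f(t_n + h, u_n + h·k1); u_{n+1} = u_n + (h/2)·(k1 + k2).
t=1.300000, u=-0.920000:
  k1 = f(1.300000, -0.920000) = -1.932000
  k2 = f(1.580000, -1.460960) = -3.068016
  u ← -0.920000 + (0.28/2)·(-1.932000 + (-3.068016)) = -1.620002
t=1.580000, u=-1.620002:
  k1 = f(1.580000, -1.620002) = -3.402005
  k2 = f(1.860000, -2.572564) = -5.402383
  u ← -1.620002 + (0.28/2)·(-3.402005 + (-5.402383)) = -2.852617
t=1.860000, u=-2.852617:
  k1 = f(1.860000, -2.852617) = -5.990495
  k2 = f(2.140000, -4.529955) = -9.512906
  u ← -2.852617 + (0.28/2)·(-5.990495 + (-9.512906)) = -5.023093
u(2.14) ≈ -5.0231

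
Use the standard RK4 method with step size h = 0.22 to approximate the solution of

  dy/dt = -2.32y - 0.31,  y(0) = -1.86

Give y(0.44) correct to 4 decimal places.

-0.7562

RK4: k1 = f(t_n, y_n); k2 = f(t_n + h/2, y_n + (h/2)·k1); k3 = f(t_n + h/2, y_n + (h/2)·k2); k4 = f(t_n + h, y_n + h·k3); y_{n+1} = y_n + (h/6)·(k1 + 2k2 + 2k3 + k4).
t=0.000000, y=-1.860000:
  k1 = f(0.000000, -1.860000) = 4.005200
  k2 = f(0.110000, -1.419428) = 2.983073
  k3 = f(0.110000, -1.531862) = 3.243920
  k4 = f(0.220000, -1.146338) = 2.349503
  y ← -1.860000 + (0.22/6)·(k1 + 2k2 + 2k3 + k4) = -1.170348
t=0.220000, y=-1.170348:
  k1 = f(0.220000, -1.170348) = 2.405208
  k2 = f(0.330000, -0.905775) = 1.791399
  k3 = f(0.330000, -0.973294) = 1.948043
  k4 = f(0.440000, -0.741779) = 1.410927
  y ← -1.170348 + (0.22/6)·(k1 + 2k2 + 2k3 + k4) = -0.756197
y(0.44) ≈ -0.7562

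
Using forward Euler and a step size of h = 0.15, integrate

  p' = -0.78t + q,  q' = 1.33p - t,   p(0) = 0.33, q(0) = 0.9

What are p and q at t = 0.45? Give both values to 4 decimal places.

0.7126, 1.1093

Euler on (p,q): p_{n+1} = p_n + h·p', q_{n+1} = q_n + h·q'.
0.000000: (0.330000, 0.900000); f=(0.900000, 0.438900) → (0.465000, 0.965835)
0.150000: (0.465000, 0.965835); f=(0.848835, 0.468450) → (0.592325, 1.036102)
0.300000: (0.592325, 1.036102); f=(0.802102, 0.487793) → (0.712641, 1.109271)
(p(0.45), q(0.45)) ≈ (0.7126, 1.1093)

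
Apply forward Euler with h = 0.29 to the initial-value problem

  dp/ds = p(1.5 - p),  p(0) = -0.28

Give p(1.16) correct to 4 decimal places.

-1.8800

Euler: p_{n+1} = p_n + h·f(s_n, p_n).
s=0.000000, p=-0.280000: f=-0.498400 → p ← -0.280000 + 0.29·(-0.498400) = -0.424536
s=0.290000, p=-0.424536: f=-0.817035 → p ← -0.424536 + 0.29·(-0.817035) = -0.661476
s=0.580000, p=-0.661476: f=-1.429765 → p ← -0.661476 + 0.29·(-1.429765) = -1.076108
s=0.870000, p=-1.076108: f=-2.772170 → p ← -1.076108 + 0.29·(-2.772170) = -1.880037
p(1.16) ≈ -1.8800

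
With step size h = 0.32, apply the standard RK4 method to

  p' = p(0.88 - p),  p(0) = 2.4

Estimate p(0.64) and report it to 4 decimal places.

RK4: k1 = f(t_n, p_n); k2 = f(t_n + h/2, p_n + (h/2)·k1); k3 = f(t_n + h/2, p_n + (h/2)·k2); k4 = f(t_n + h, p_n + h·k3); p_{n+1} = p_n + (h/6)·(k1 + 2k2 + 2k3 + k4).
t=0.000000, p=2.400000:
  k1 = f(0.000000, 2.400000) = -3.648000
  k2 = f(0.160000, 1.816320) = -1.700657
  k3 = f(0.160000, 2.127895) = -2.655389
  k4 = f(0.320000, 1.550275) = -1.039112
  p ← 2.400000 + (0.32/6)·(k1 + 2k2 + 2k3 + k4) = 1.685376
t=0.320000, p=1.685376:
  k1 = f(0.320000, 1.685376) = -1.357361
  k2 = f(0.480000, 1.468198) = -0.863591
  k3 = f(0.480000, 1.547201) = -1.032295
  k4 = f(0.640000, 1.355042) = -0.643701
  p ← 1.685376 + (0.32/6)·(k1 + 2k2 + 2k3 + k4) = 1.376425
p(0.64) ≈ 1.3764

1.3764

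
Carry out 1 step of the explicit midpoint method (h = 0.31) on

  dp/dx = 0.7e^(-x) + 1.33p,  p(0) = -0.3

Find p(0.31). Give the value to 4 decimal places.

-0.2186

Midpoint: k1 = f(x_n, p_n); k2 = f(x_n + h/2, p_n + (h/2)·k1); p_{n+1} = p_n + h·k2.
x=0.000000, p=-0.300000:
  k1 = f(0.000000, -0.300000) = 0.301000
  k2 = f(0.155000, -0.253345) = 0.262542
  p ← -0.300000 + 0.31·0.262542 = -0.218612
p(0.31) ≈ -0.2186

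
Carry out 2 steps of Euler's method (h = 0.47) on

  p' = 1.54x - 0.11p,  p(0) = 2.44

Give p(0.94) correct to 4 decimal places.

Euler: p_{n+1} = p_n + h·f(x_n, p_n).
x=0.000000, p=2.440000: f=-0.268400 → p ← 2.440000 + 0.47·(-0.268400) = 2.313852
x=0.470000, p=2.313852: f=0.469276 → p ← 2.313852 + 0.47·0.469276 = 2.534412
p(0.94) ≈ 2.5344

2.5344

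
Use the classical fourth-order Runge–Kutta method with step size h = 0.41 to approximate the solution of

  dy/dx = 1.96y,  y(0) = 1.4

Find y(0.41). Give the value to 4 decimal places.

RK4: k1 = f(x_n, y_n); k2 = f(x_n + h/2, y_n + (h/2)·k1); k3 = f(x_n + h/2, y_n + (h/2)·k2); k4 = f(x_n + h, y_n + h·k3); y_{n+1} = y_n + (h/6)·(k1 + 2k2 + 2k3 + k4).
x=0.000000, y=1.400000:
  k1 = f(0.000000, 1.400000) = 2.744000
  k2 = f(0.205000, 1.962520) = 3.846539
  k3 = f(0.205000, 2.188541) = 4.289539
  k4 = f(0.410000, 3.158711) = 6.191074
  y ← 1.400000 + (0.41/6)·(k1 + 2k2 + 2k3 + k4) = 3.122494
y(0.41) ≈ 3.1225

3.1225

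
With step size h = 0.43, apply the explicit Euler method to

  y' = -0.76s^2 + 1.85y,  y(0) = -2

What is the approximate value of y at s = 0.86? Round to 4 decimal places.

-6.5081

Euler: y_{n+1} = y_n + h·f(s_n, y_n).
s=0.000000, y=-2.000000: f=-3.700000 → y ← -2.000000 + 0.43·(-3.700000) = -3.591000
s=0.430000, y=-3.591000: f=-6.783874 → y ← -3.591000 + 0.43·(-6.783874) = -6.508066
y(0.86) ≈ -6.5081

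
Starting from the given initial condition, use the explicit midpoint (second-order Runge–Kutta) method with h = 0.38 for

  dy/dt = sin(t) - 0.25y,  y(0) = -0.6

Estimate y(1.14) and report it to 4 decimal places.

Midpoint: k1 = f(t_n, y_n); k2 = f(t_n + h/2, y_n + (h/2)·k1); y_{n+1} = y_n + h·k2.
t=0.000000, y=-0.600000:
  k1 = f(0.000000, -0.600000) = 0.150000
  k2 = f(0.190000, -0.571500) = 0.331734
  y ← -0.600000 + 0.38·0.331734 = -0.473941
t=0.380000, y=-0.473941:
  k1 = f(0.380000, -0.473941) = 0.489406
  k2 = f(0.570000, -0.380954) = 0.634871
  y ← -0.473941 + 0.38·0.634871 = -0.232690
t=0.760000, y=-0.232690:
  k1 = f(0.760000, -0.232690) = 0.747094
  k2 = f(0.950000, -0.090742) = 0.836101
  y ← -0.232690 + 0.38·0.836101 = 0.085028
y(1.14) ≈ 0.0850

0.0850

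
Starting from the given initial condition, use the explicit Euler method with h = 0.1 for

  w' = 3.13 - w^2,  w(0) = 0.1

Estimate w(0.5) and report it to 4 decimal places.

Euler: w_{n+1} = w_n + h·f(x_n, w_n).
x=0.000000, w=0.100000: f=3.120000 → w ← 0.100000 + 0.1·3.120000 = 0.412000
x=0.100000, w=0.412000: f=2.960256 → w ← 0.412000 + 0.1·2.960256 = 0.708026
x=0.200000, w=0.708026: f=2.628700 → w ← 0.708026 + 0.1·2.628700 = 0.970896
x=0.300000, w=0.970896: f=2.187362 → w ← 0.970896 + 0.1·2.187362 = 1.189632
x=0.400000, w=1.189632: f=1.714776 → w ← 1.189632 + 0.1·1.714776 = 1.361109
w(0.5) ≈ 1.3611

1.3611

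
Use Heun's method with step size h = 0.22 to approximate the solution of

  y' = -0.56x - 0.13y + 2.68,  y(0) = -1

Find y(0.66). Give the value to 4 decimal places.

Heun: k1 = f(x_n, y_n); k2 = f(x_n + h, y_n + h·k1); y_{n+1} = y_n + (h/2)·(k1 + k2).
x=0.000000, y=-1.000000:
  k1 = f(0.000000, -1.000000) = 2.810000
  k2 = f(0.220000, -0.381800) = 2.606434
  y ← -1.000000 + (0.22/2)·(2.810000 + 2.606434) = -0.404192
x=0.220000, y=-0.404192:
  k1 = f(0.220000, -0.404192) = 2.609345
  k2 = f(0.440000, 0.169864) = 2.411518
  y ← -0.404192 + (0.22/2)·(2.609345 + 2.411518) = 0.148103
x=0.440000, y=0.148103:
  k1 = f(0.440000, 0.148103) = 2.414347
  k2 = f(0.660000, 0.679259) = 2.222096
  y ← 0.148103 + (0.22/2)·(2.414347 + 2.222096) = 0.658111
y(0.66) ≈ 0.6581

0.6581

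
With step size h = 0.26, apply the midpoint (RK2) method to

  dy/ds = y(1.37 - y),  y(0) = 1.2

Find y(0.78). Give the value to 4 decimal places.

Midpoint: k1 = f(s_n, y_n); k2 = f(s_n + h/2, y_n + (h/2)·k1); y_{n+1} = y_n + h·k2.
s=0.000000, y=1.200000:
  k1 = f(0.000000, 1.200000) = 0.204000
  k2 = f(0.130000, 1.226520) = 0.175981
  y ← 1.200000 + 0.26·0.175981 = 1.245755
s=0.260000, y=1.245755:
  k1 = f(0.260000, 1.245755) = 0.154779
  k2 = f(0.390000, 1.265876) = 0.131808
  y ← 1.245755 + 0.26·0.131808 = 1.280025
s=0.520000, y=1.280025:
  k1 = f(0.520000, 1.280025) = 0.115170
  k2 = f(0.650000, 1.294997) = 0.097128
  y ← 1.280025 + 0.26·0.097128 = 1.305278
y(0.78) ≈ 1.3053

1.3053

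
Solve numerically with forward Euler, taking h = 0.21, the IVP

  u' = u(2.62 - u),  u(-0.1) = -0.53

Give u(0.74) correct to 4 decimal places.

-6.1482

Euler: u_{n+1} = u_n + h·f(t_n, u_n).
t=-0.100000, u=-0.530000: f=-1.669500 → u ← -0.530000 + 0.21·(-1.669500) = -0.880595
t=0.110000, u=-0.880595: f=-3.082606 → u ← -0.880595 + 0.21·(-3.082606) = -1.527942
t=0.320000, u=-1.527942: f=-6.337817 → u ← -1.527942 + 0.21·(-6.337817) = -2.858884
t=0.530000, u=-2.858884: f=-15.663493 → u ← -2.858884 + 0.21·(-15.663493) = -6.148217
u(0.74) ≈ -6.1482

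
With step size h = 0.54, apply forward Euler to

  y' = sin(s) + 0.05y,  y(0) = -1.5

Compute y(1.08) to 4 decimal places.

Euler: y_{n+1} = y_n + h·f(s_n, y_n).
s=0.000000, y=-1.500000: f=-0.075000 → y ← -1.500000 + 0.54·(-0.075000) = -1.540500
s=0.540000, y=-1.540500: f=0.437111 → y ← -1.540500 + 0.54·0.437111 = -1.304460
y(1.08) ≈ -1.3045

-1.3045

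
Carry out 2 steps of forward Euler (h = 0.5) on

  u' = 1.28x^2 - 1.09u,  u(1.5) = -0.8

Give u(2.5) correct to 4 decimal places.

Euler: u_{n+1} = u_n + h·f(x_n, u_n).
x=1.500000, u=-0.800000: f=3.752000 → u ← -0.800000 + 0.5·3.752000 = 1.076000
x=2.000000, u=1.076000: f=3.947160 → u ← 1.076000 + 0.5·3.947160 = 3.049580
u(2.5) ≈ 3.0496

3.0496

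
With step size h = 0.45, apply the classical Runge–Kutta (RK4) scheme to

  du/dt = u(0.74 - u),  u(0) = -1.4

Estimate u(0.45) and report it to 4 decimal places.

-6.5831

RK4: k1 = f(t_n, u_n); k2 = f(t_n + h/2, u_n + (h/2)·k1); k3 = f(t_n + h/2, u_n + (h/2)·k2); k4 = f(t_n + h, u_n + h·k3); u_{n+1} = u_n + (h/6)·(k1 + 2k2 + 2k3 + k4).
t=0.000000, u=-1.400000:
  k1 = f(0.000000, -1.400000) = -2.996000
  k2 = f(0.225000, -2.074100) = -5.836725
  k3 = f(0.225000, -2.713263) = -9.369611
  k4 = f(0.450000, -5.616325) = -35.699188
  u ← -1.400000 + (0.45/6)·(k1 + 2k2 + 2k3 + k4) = -6.583089
u(0.45) ≈ -6.5831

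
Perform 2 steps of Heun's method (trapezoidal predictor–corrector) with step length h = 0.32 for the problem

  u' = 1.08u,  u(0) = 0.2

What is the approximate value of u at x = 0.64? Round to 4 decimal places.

0.3950

Heun: k1 = f(x_n, u_n); k2 = f(x_n + h, u_n + h·k1); u_{n+1} = u_n + (h/2)·(k1 + k2).
x=0.000000, u=0.200000:
  k1 = f(0.000000, 0.200000) = 0.216000
  k2 = f(0.320000, 0.269120) = 0.290650
  u ← 0.200000 + (0.32/2)·(0.216000 + 0.290650) = 0.281064
x=0.320000, u=0.281064:
  k1 = f(0.320000, 0.281064) = 0.303549
  k2 = f(0.640000, 0.378200) = 0.408456
  u ← 0.281064 + (0.32/2)·(0.303549 + 0.408456) = 0.394985
u(0.64) ≈ 0.3950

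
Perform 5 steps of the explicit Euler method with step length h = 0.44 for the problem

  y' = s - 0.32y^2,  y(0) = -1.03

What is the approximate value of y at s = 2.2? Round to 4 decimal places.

Euler: y_{n+1} = y_n + h·f(s_n, y_n).
s=0.000000, y=-1.030000: f=-0.339488 → y ← -1.030000 + 0.44·(-0.339488) = -1.179375
s=0.440000, y=-1.179375: f=-0.005096 → y ← -1.179375 + 0.44·(-0.005096) = -1.181617
s=0.880000, y=-1.181617: f=0.433210 → y ← -1.181617 + 0.44·0.433210 = -0.991004
s=1.320000, y=-0.991004: f=1.005731 → y ← -0.991004 + 0.44·1.005731 = -0.548483
s=1.760000, y=-0.548483: f=1.663733 → y ← -0.548483 + 0.44·1.663733 = 0.183560
y(2.2) ≈ 0.1836

0.1836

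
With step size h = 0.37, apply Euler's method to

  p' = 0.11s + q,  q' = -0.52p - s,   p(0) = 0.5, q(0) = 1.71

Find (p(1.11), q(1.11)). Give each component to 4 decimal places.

2.2408, 0.6495

Euler on (p,q): p_{n+1} = p_n + h·p', q_{n+1} = q_n + h·q'.
0.000000: (0.500000, 1.710000); f=(1.710000, -0.260000) → (1.132700, 1.613800)
0.370000: (1.132700, 1.613800); f=(1.654500, -0.959004) → (1.744865, 1.258969)
0.740000: (1.744865, 1.258969); f=(1.340369, -1.647330) → (2.240801, 0.649456)
(p(1.11), q(1.11)) ≈ (2.2408, 0.6495)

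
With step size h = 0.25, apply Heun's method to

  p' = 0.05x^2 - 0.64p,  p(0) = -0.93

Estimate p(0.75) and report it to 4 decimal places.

Heun: k1 = f(x_n, p_n); k2 = f(x_n + h, p_n + h·k1); p_{n+1} = p_n + (h/2)·(k1 + k2).
x=0.000000, p=-0.930000:
  k1 = f(0.000000, -0.930000) = 0.595200
  k2 = f(0.250000, -0.781200) = 0.503093
  p ← -0.930000 + (0.25/2)·(0.595200 + 0.503093) = -0.792713
x=0.250000, p=-0.792713:
  k1 = f(0.250000, -0.792713) = 0.510462
  k2 = f(0.500000, -0.665098) = 0.438163
  p ← -0.792713 + (0.25/2)·(0.510462 + 0.438163) = -0.674135
x=0.500000, p=-0.674135:
  k1 = f(0.500000, -0.674135) = 0.443947
  k2 = f(0.750000, -0.563149) = 0.388540
  p ← -0.674135 + (0.25/2)·(0.443947 + 0.388540) = -0.570074
p(0.75) ≈ -0.5701

-0.5701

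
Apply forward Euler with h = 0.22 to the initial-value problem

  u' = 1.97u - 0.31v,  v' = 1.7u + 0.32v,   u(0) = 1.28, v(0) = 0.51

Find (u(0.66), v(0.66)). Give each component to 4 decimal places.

3.4774, 2.8334

Euler on (u,v): u_{n+1} = u_n + h·u', v_{n+1} = v_n + h·v'.
0.000000: (1.280000, 0.510000); f=(2.363500, 2.339200) → (1.799970, 1.024624)
0.220000: (1.799970, 1.024624); f=(3.228307, 3.387829) → (2.510198, 1.769946)
0.440000: (2.510198, 1.769946); f=(4.396406, 4.833719) → (3.477407, 2.833364)
(u(0.66), v(0.66)) ≈ (3.4774, 2.8334)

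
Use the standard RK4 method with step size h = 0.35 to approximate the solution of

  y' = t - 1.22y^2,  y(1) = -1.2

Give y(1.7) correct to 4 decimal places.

RK4: k1 = f(t_n, y_n); k2 = f(t_n + h/2, y_n + (h/2)·k1); k3 = f(t_n + h/2, y_n + (h/2)·k2); k4 = f(t_n + h, y_n + h·k3); y_{n+1} = y_n + (h/6)·(k1 + 2k2 + 2k3 + k4).
t=1.000000, y=-1.200000:
  k1 = f(1.000000, -1.200000) = -0.756800
  k2 = f(1.175000, -1.332440) = -0.990984
  k3 = f(1.175000, -1.373422) = -1.126272
  k4 = f(1.350000, -1.594195) = -1.750579
  y ← -1.200000 + (0.35/6)·(k1 + 2k2 + 2k3 + k4) = -1.593277
t=1.350000, y=-1.593277:
  k1 = f(1.350000, -1.593277) = -1.747008
  k2 = f(1.525000, -1.899003) = -2.874581
  k3 = f(1.525000, -2.096328) = -3.836404
  k4 = f(1.700000, -2.936018) = -8.816647
  y ← -1.593277 + (0.35/6)·(k1 + 2k2 + 2k3 + k4) = -2.992438
y(1.7) ≈ -2.9924

-2.9924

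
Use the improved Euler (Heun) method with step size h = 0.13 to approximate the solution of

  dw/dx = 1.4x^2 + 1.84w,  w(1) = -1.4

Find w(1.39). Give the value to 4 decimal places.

Heun: k1 = f(x_n, w_n); k2 = f(x_n + h, w_n + h·k1); w_{n+1} = w_n + (h/2)·(k1 + k2).
x=1.000000, w=-1.400000:
  k1 = f(1.000000, -1.400000) = -1.176000
  k2 = f(1.130000, -1.552880) = -1.069639
  w ← -1.400000 + (0.13/2)·(-1.176000 + (-1.069639)) = -1.545967
x=1.130000, w=-1.545967:
  k1 = f(1.130000, -1.545967) = -1.056918
  k2 = f(1.260000, -1.683366) = -0.874753
  w ← -1.545967 + (0.13/2)·(-1.056918 + (-0.874753)) = -1.671525
x=1.260000, w=-1.671525:
  k1 = f(1.260000, -1.671525) = -0.852966
  k2 = f(1.390000, -1.782411) = -0.574696
  w ← -1.671525 + (0.13/2)·(-0.852966 + (-0.574696)) = -1.764323
w(1.39) ≈ -1.7643

-1.7643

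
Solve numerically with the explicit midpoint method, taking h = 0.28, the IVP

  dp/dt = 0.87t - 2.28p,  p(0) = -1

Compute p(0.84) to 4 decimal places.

0.0027

Midpoint: k1 = f(t_n, p_n); k2 = f(t_n + h/2, p_n + (h/2)·k1); p_{n+1} = p_n + h·k2.
t=0.000000, p=-1.000000:
  k1 = f(0.000000, -1.000000) = 2.280000
  k2 = f(0.140000, -0.680800) = 1.674024
  p ← -1.000000 + 0.28·1.674024 = -0.531273
t=0.280000, p=-0.531273:
  k1 = f(0.280000, -0.531273) = 1.454903
  k2 = f(0.420000, -0.327587) = 1.112298
  p ← -0.531273 + 0.28·1.112298 = -0.219830
t=0.560000, p=-0.219830:
  k1 = f(0.560000, -0.219830) = 0.988412
  k2 = f(0.700000, -0.081452) = 0.794711
  p ← -0.219830 + 0.28·0.794711 = 0.002689
p(0.84) ≈ 0.0027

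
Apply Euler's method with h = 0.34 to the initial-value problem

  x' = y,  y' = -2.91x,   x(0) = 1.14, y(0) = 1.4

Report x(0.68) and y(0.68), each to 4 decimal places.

Euler on (x,y): x_{n+1} = x_n + h·x', y_{n+1} = y_n + h·y'.
0.000000: (1.140000, 1.400000); f=(1.400000, -3.317400) → (1.616000, 0.272084)
0.340000: (1.616000, 0.272084); f=(0.272084, -4.702560) → (1.708509, -1.326786)
(x(0.68), y(0.68)) ≈ (1.7085, -1.3268)

1.7085, -1.3268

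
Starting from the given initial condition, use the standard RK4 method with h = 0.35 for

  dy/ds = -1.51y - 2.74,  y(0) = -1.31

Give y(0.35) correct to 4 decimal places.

RK4: k1 = f(s_n, y_n); k2 = f(s_n + h/2, y_n + (h/2)·k1); k3 = f(s_n + h/2, y_n + (h/2)·k2); k4 = f(s_n + h, y_n + h·k3); y_{n+1} = y_n + (h/6)·(k1 + 2k2 + 2k3 + k4).
s=0.000000, y=-1.310000:
  k1 = f(0.000000, -1.310000) = -0.761900
  k2 = f(0.175000, -1.443333) = -0.560568
  k3 = f(0.175000, -1.408099) = -0.613770
  k4 = f(0.350000, -1.524819) = -0.437523
  y ← -1.310000 + (0.35/6)·(k1 + 2k2 + 2k3 + k4) = -1.516972
y(0.35) ≈ -1.5170

-1.5170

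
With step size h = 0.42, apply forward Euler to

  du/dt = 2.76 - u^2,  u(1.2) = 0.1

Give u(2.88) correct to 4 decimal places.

1.6763

Euler: u_{n+1} = u_n + h·f(t_n, u_n).
t=1.200000, u=0.100000: f=2.750000 → u ← 0.100000 + 0.42·2.750000 = 1.255000
t=1.620000, u=1.255000: f=1.184975 → u ← 1.255000 + 0.42·1.184975 = 1.752689
t=2.040000, u=1.752689: f=-0.311920 → u ← 1.752689 + 0.42·(-0.311920) = 1.621683
t=2.460000, u=1.621683: f=0.130145 → u ← 1.621683 + 0.42·0.130145 = 1.676344
u(2.88) ≈ 1.6763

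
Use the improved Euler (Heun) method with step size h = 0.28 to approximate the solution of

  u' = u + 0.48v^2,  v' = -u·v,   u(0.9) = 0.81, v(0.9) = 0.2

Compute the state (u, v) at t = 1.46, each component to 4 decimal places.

Heun on (u,v): k1 = f(t_n, state_n); k2 = f(t_n + h, state_n + h·k1); state_{n+1} = state_n + (h/2)·(k1 + k2).
0.900000: (0.810000, 0.200000)
  k1 = (0.829200, -0.162000)
  predictor → (1.042176, 0.154640)
  k2 = (1.053654, -0.161162)
  → (1.073600, 0.154757)
1.180000: (1.073600, 0.154757)
  k1 = (1.085096, -0.166147)
  predictor → (1.377426, 0.108236)
  k2 = (1.383050, -0.149087)
  → (1.419140, 0.110624)
(u(1.46), v(1.46)) ≈ (1.4191, 0.1106)

1.4191, 0.1106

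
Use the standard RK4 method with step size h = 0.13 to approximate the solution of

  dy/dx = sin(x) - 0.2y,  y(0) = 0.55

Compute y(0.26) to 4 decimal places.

RK4: k1 = f(x_n, y_n); k2 = f(x_n + h/2, y_n + (h/2)·k1); k3 = f(x_n + h/2, y_n + (h/2)·k2); k4 = f(x_n + h, y_n + h·k3); y_{n+1} = y_n + (h/6)·(k1 + 2k2 + 2k3 + k4).
x=0.000000, y=0.550000:
  k1 = f(0.000000, 0.550000) = -0.110000
  k2 = f(0.065000, 0.542850) = -0.043616
  k3 = f(0.065000, 0.547165) = -0.044479
  k4 = f(0.130000, 0.544218) = 0.020791
  y ← 0.550000 + (0.13/6)·(k1 + 2k2 + 2k3 + k4) = 0.544250
x=0.130000, y=0.544250:
  k1 = f(0.130000, 0.544250) = 0.020784
  k2 = f(0.195000, 0.545601) = 0.084646
  k3 = f(0.195000, 0.549752) = 0.083816
  k4 = f(0.260000, 0.555146) = 0.146051
  y ← 0.544250 + (0.13/6)·(k1 + 2k2 + 2k3 + k4) = 0.555165
y(0.26) ≈ 0.5552

0.5552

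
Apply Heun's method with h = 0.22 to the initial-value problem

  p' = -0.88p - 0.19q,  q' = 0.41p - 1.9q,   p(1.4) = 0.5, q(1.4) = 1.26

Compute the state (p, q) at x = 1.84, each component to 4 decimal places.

0.2835, 0.6057

Heun on (p,q): k1 = f(x_n, state_n); k2 = f(x_n + h, state_n + h·k1); state_{n+1} = state_n + (h/2)·(k1 + k2).
1.400000: (0.500000, 1.260000)
  k1 = (-0.679400, -2.189000)
  predictor → (0.350532, 0.778420)
  k2 = (-0.456368, -1.335280)
  → (0.375066, 0.872329)
1.620000: (0.375066, 0.872329)
  k1 = (-0.495800, -1.503649)
  predictor → (0.265989, 0.541527)
  k2 = (-0.336961, -0.919845)
  → (0.283462, 0.605745)
(p(1.84), q(1.84)) ≈ (0.2835, 0.6057)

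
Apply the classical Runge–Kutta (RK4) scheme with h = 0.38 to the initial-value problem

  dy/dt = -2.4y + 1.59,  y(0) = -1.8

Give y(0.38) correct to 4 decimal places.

RK4: k1 = f(t_n, y_n); k2 = f(t_n + h/2, y_n + (h/2)·k1); k3 = f(t_n + h/2, y_n + (h/2)·k2); k4 = f(t_n + h, y_n + h·k3); y_{n+1} = y_n + (h/6)·(k1 + 2k2 + 2k3 + k4).
t=0.000000, y=-1.800000:
  k1 = f(0.000000, -1.800000) = 5.910000
  k2 = f(0.190000, -0.677100) = 3.215040
  k3 = f(0.190000, -1.189142) = 4.443942
  k4 = f(0.380000, -0.111302) = 1.857125
  y ← -1.800000 + (0.38/6)·(k1 + 2k2 + 2k3 + k4) = -0.337944
y(0.38) ≈ -0.3379

-0.3379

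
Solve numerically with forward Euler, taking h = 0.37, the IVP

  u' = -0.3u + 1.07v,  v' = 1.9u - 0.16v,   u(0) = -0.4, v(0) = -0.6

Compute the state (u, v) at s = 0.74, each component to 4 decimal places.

Euler on (u,v): u_{n+1} = u_n + h·u', v_{n+1} = v_n + h·v'.
0.000000: (-0.400000, -0.600000); f=(-0.522000, -0.664000) → (-0.593140, -0.845680)
0.370000: (-0.593140, -0.845680); f=(-0.726936, -0.991657) → (-0.862106, -1.212593)
(u(0.74), v(0.74)) ≈ (-0.8621, -1.2126)

-0.8621, -1.2126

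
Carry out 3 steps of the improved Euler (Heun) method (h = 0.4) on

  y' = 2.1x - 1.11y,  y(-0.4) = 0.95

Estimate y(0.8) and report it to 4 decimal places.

Heun: k1 = f(x_n, y_n); k2 = f(x_n + h, y_n + h·k1); y_{n+1} = y_n + (h/2)·(k1 + k2).
x=-0.400000, y=0.950000:
  k1 = f(-0.400000, 0.950000) = -1.894500
  k2 = f(0.000000, 0.192200) = -0.213342
  y ← 0.950000 + (0.4/2)·(-1.894500 + (-0.213342)) = 0.528432
x=0.000000, y=0.528432:
  k1 = f(0.000000, 0.528432) = -0.586559
  k2 = f(0.400000, 0.293808) = 0.513873
  y ← 0.528432 + (0.4/2)·(-0.586559 + 0.513873) = 0.513894
x=0.400000, y=0.513894:
  k1 = f(0.400000, 0.513894) = 0.269577
  k2 = f(0.800000, 0.621725) = 0.989885
  y ← 0.513894 + (0.4/2)·(0.269577 + 0.989885) = 0.765787
y(0.8) ≈ 0.7658

0.7658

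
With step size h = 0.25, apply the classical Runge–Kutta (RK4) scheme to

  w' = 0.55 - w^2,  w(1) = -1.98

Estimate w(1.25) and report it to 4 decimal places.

-3.5960

RK4: k1 = f(s_n, w_n); k2 = f(s_n + h/2, w_n + (h/2)·k1); k3 = f(s_n + h/2, w_n + (h/2)·k2); k4 = f(s_n + h, w_n + h·k3); w_{n+1} = w_n + (h/6)·(k1 + 2k2 + 2k3 + k4).
s=1.000000, w=-1.980000:
  k1 = f(1.000000, -1.980000) = -3.370400
  k2 = f(1.125000, -2.401300) = -5.216242
  k3 = f(1.125000, -2.632030) = -6.377583
  k4 = f(1.250000, -3.574396) = -12.226305
  w ← -1.980000 + (0.25/6)·(k1 + 2k2 + 2k3 + k4) = -3.596015
w(1.25) ≈ -3.5960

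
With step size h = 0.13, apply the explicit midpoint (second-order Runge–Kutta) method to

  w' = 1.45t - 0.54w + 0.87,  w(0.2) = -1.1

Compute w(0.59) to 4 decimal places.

-0.3800

Midpoint: k1 = f(t_n, w_n); k2 = f(t_n + h/2, w_n + (h/2)·k1); w_{n+1} = w_n + h·k2.
t=0.200000, w=-1.100000:
  k1 = f(0.200000, -1.100000) = 1.754000
  k2 = f(0.265000, -0.985990) = 1.786685
  w ← -1.100000 + 0.13·1.786685 = -0.867731
t=0.330000, w=-0.867731:
  k1 = f(0.330000, -0.867731) = 1.817075
  k2 = f(0.395000, -0.749621) = 1.847545
  w ← -0.867731 + 0.13·1.847545 = -0.627550
t=0.460000, w=-0.627550:
  k1 = f(0.460000, -0.627550) = 1.875877
  k2 = f(0.525000, -0.505618) = 1.904284
  w ← -0.627550 + 0.13·1.904284 = -0.379993
w(0.59) ≈ -0.3800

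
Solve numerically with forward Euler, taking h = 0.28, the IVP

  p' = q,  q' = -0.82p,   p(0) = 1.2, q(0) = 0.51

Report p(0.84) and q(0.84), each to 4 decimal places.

1.3878, -0.3972

Euler on (p,q): p_{n+1} = p_n + h·p', q_{n+1} = q_n + h·q'.
0.000000: (1.200000, 0.510000); f=(0.510000, -0.984000) → (1.342800, 0.234480)
0.280000: (1.342800, 0.234480); f=(0.234480, -1.101096) → (1.408454, -0.073827)
0.560000: (1.408454, -0.073827); f=(-0.073827, -1.154933) → (1.387783, -0.397208)
(p(0.84), q(0.84)) ≈ (1.3878, -0.3972)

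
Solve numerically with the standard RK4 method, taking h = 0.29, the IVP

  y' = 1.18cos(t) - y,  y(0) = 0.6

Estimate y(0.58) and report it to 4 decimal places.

RK4: k1 = f(t_n, y_n); k2 = f(t_n + h/2, y_n + (h/2)·k1); k3 = f(t_n + h/2, y_n + (h/2)·k2); k4 = f(t_n + h, y_n + h·k3); y_{n+1} = y_n + (h/6)·(k1 + 2k2 + 2k3 + k4).
t=0.000000, y=0.600000:
  k1 = f(0.000000, 0.600000) = 0.580000
  k2 = f(0.145000, 0.684100) = 0.483517
  k3 = f(0.145000, 0.670110) = 0.497507
  k4 = f(0.290000, 0.744277) = 0.386451
  y ← 0.600000 + (0.29/6)·(k1 + 2k2 + 2k3 + k4) = 0.741544
t=0.290000, y=0.741544:
  k1 = f(0.290000, 0.741544) = 0.389184
  k2 = f(0.435000, 0.797976) = 0.272131
  k3 = f(0.435000, 0.781003) = 0.289104
  k4 = f(0.580000, 0.825384) = 0.161642
  y ← 0.741544 + (0.29/6)·(k1 + 2k2 + 2k3 + k4) = 0.822420
y(0.58) ≈ 0.8224

0.8224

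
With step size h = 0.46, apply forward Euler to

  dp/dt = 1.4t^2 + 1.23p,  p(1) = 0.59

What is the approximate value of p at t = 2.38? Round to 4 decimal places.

Euler: p_{n+1} = p_n + h·f(t_n, p_n).
t=1.000000, p=0.590000: f=2.125700 → p ← 0.590000 + 0.46·2.125700 = 1.567822
t=1.460000, p=1.567822: f=4.912661 → p ← 1.567822 + 0.46·4.912661 = 3.827646
t=1.920000, p=3.827646: f=9.868965 → p ← 3.827646 + 0.46·9.868965 = 8.367370
p(2.38) ≈ 8.3674

8.3674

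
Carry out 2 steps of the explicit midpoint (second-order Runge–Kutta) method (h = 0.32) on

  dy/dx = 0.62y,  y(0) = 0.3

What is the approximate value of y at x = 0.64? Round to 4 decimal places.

0.4451

Midpoint: k1 = f(x_n, y_n); k2 = f(x_n + h/2, y_n + (h/2)·k1); y_{n+1} = y_n + h·k2.
x=0.000000, y=0.300000:
  k1 = f(0.000000, 0.300000) = 0.186000
  k2 = f(0.160000, 0.329760) = 0.204451
  y ← 0.300000 + 0.32·0.204451 = 0.365424
x=0.320000, y=0.365424:
  k1 = f(0.320000, 0.365424) = 0.226563
  k2 = f(0.480000, 0.401674) = 0.249038
  y ← 0.365424 + 0.32·0.249038 = 0.445117
y(0.64) ≈ 0.4451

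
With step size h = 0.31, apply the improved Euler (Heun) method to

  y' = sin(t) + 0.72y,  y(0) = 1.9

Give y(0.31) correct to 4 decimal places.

Heun: k1 = f(t_n, y_n); k2 = f(t_n + h, y_n + h·k1); y_{n+1} = y_n + (h/2)·(k1 + k2).
t=0.000000, y=1.900000:
  k1 = f(0.000000, 1.900000) = 1.368000
  k2 = f(0.310000, 2.324080) = 1.978396
  y ← 1.900000 + (0.31/2)·(1.368000 + 1.978396) = 2.418691
y(0.31) ≈ 2.4187

2.4187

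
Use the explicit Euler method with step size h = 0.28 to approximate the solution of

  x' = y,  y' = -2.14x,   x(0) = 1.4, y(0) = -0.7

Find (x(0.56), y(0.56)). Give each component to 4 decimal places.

0.7731, -2.2603

Euler on (x,y): x_{n+1} = x_n + h·x', y_{n+1} = y_n + h·y'.
0.000000: (1.400000, -0.700000); f=(-0.700000, -2.996000) → (1.204000, -1.538880)
0.280000: (1.204000, -1.538880); f=(-1.538880, -2.576560) → (0.773114, -2.260317)
(x(0.56), y(0.56)) ≈ (0.7731, -2.2603)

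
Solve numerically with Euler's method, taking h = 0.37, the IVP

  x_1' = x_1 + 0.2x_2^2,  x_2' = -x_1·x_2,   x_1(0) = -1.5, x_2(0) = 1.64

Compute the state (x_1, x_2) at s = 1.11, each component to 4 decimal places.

Euler on (x_1,x_2): x_1_{n+1} = x_1_n + h·x_1', x_2_{n+1} = x_2_n + h·x_2'.
0.000000: (-1.500000, 1.640000); f=(-0.962080, 2.460000) → (-1.855970, 2.550200)
0.370000: (-1.855970, 2.550200); f=(-0.555266, 4.733094) → (-2.061418, 4.301445)
0.740000: (-2.061418, 4.301445); f=(1.639067, 8.867075) → (-1.454963, 7.582262)
(x_1(1.11), x_2(1.11)) ≈ (-1.4550, 7.5823)

-1.4550, 7.5823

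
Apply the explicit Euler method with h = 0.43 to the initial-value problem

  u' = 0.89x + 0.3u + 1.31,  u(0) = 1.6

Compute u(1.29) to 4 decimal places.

4.7347

Euler: u_{n+1} = u_n + h·f(x_n, u_n).
x=0.000000, u=1.600000: f=1.790000 → u ← 1.600000 + 0.43·1.790000 = 2.369700
x=0.430000, u=2.369700: f=2.403610 → u ← 2.369700 + 0.43·2.403610 = 3.403252
x=0.860000, u=3.403252: f=3.096376 → u ← 3.403252 + 0.43·3.096376 = 4.734694
u(1.29) ≈ 4.7347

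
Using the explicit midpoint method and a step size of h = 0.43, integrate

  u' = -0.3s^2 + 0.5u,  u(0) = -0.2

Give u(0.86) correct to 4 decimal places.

Midpoint: k1 = f(s_n, u_n); k2 = f(s_n + h/2, u_n + (h/2)·k1); u_{n+1} = u_n + h·k2.
s=0.000000, u=-0.200000:
  k1 = f(0.000000, -0.200000) = -0.100000
  k2 = f(0.215000, -0.221500) = -0.124618
  u ← -0.200000 + 0.43·(-0.124618) = -0.253586
s=0.430000, u=-0.253586:
  k1 = f(0.430000, -0.253586) = -0.182263
  k2 = f(0.645000, -0.292772) = -0.271194
  u ← -0.253586 + 0.43·(-0.271194) = -0.370199
u(0.86) ≈ -0.3702

-0.3702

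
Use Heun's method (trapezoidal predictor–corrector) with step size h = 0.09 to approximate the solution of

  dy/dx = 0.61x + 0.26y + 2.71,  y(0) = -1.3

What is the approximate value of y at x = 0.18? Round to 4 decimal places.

Heun: k1 = f(x_n, y_n); k2 = f(x_n + h, y_n + h·k1); y_{n+1} = y_n + (h/2)·(k1 + k2).
x=0.000000, y=-1.300000:
  k1 = f(0.000000, -1.300000) = 2.372000
  k2 = f(0.090000, -1.086520) = 2.482405
  y ← -1.300000 + (0.09/2)·(2.372000 + 2.482405) = -1.081552
x=0.090000, y=-1.081552:
  k1 = f(0.090000, -1.081552) = 2.483697
  k2 = f(0.180000, -0.858019) = 2.596715
  y ← -1.081552 + (0.09/2)·(2.483697 + 2.596715) = -0.852933
y(0.18) ≈ -0.8529

-0.8529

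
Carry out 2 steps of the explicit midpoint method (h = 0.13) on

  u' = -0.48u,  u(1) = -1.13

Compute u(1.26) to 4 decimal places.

Midpoint: k1 = f(t_n, u_n); k2 = f(t_n + h/2, u_n + (h/2)·k1); u_{n+1} = u_n + h·k2.
t=1.000000, u=-1.130000:
  k1 = f(1.000000, -1.130000) = 0.542400
  k2 = f(1.065000, -1.094744) = 0.525477
  u ← -1.130000 + 0.13·0.525477 = -1.061688
t=1.130000, u=-1.061688:
  k1 = f(1.130000, -1.061688) = 0.509610
  k2 = f(1.195000, -1.028563) = 0.493710
  u ← -1.061688 + 0.13·0.493710 = -0.997506
u(1.26) ≈ -0.9975

-0.9975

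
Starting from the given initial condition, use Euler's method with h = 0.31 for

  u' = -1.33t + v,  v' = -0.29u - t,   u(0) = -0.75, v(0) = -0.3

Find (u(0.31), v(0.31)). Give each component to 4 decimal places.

-0.8430, -0.2326

Euler on (u,v): u_{n+1} = u_n + h·u', v_{n+1} = v_n + h·v'.
0.000000: (-0.750000, -0.300000); f=(-0.300000, 0.217500) → (-0.843000, -0.232575)
(u(0.31), v(0.31)) ≈ (-0.8430, -0.2326)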